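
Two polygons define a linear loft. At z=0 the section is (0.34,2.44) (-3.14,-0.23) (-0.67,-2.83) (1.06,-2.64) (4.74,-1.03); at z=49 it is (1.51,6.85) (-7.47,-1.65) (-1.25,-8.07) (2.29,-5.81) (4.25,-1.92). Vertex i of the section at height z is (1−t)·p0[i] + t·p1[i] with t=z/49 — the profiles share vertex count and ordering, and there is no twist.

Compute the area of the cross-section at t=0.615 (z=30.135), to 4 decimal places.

Area at t=0.615: 60.2356

Cross-section at t=0.615: each vertex is (1-t)·p0[i] + t·p1[i].
  v1: (1-0.615)·(0.34,2.44) + 0.615·(1.51,6.85) = (1.0595,5.1521)
  v2: (1-0.615)·(-3.14,-0.23) + 0.615·(-7.47,-1.65) = (-5.8030,-1.1033)
  v3: (1-0.615)·(-0.67,-2.83) + 0.615·(-1.25,-8.07) = (-1.0267,-6.0526)
  v4: (1-0.615)·(1.06,-2.64) + 0.615·(2.29,-5.81) = (1.8165,-4.5895)
  v5: (1-0.615)·(4.74,-1.03) + 0.615·(4.25,-1.92) = (4.4386,-1.5773)
Shoelace sum Σ(x_i·y_{i+1} − x_{i+1}·y_i):
  i=1: 1.0595·-1.1033 − -5.8030·5.1521 = +28.7287 (running +28.7287)
  i=2: -5.8030·-6.0526 − -1.0267·-1.1033 = +33.9902 (running +62.7188)
  i=3: -1.0267·-4.5895 − 1.8165·-6.0526 = +15.7063 (running +78.4252)
  i=4: 1.8165·-1.5773 − 4.4386·-4.5895 = +17.5062 (running +95.9314)
  i=5: 4.4386·5.1521 − 1.0595·-1.5773 = +24.5399 (running +120.4713)
Area = |Σ|/2 = |120.4713|/2 = 60.2356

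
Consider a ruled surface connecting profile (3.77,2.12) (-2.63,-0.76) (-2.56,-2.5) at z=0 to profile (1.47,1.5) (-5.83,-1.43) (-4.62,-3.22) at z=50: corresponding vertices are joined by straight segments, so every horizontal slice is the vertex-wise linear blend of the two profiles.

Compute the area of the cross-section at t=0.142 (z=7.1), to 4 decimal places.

Area at t=0.142: 6.0371

Cross-section at t=0.142: each vertex is (1-t)·p0[i] + t·p1[i].
  v1: (1-0.142)·(3.77,2.12) + 0.142·(1.47,1.5) = (3.4434,2.0320)
  v2: (1-0.142)·(-2.63,-0.76) + 0.142·(-5.83,-1.43) = (-3.0844,-0.8551)
  v3: (1-0.142)·(-2.56,-2.5) + 0.142·(-4.62,-3.22) = (-2.8525,-2.6022)
Shoelace sum Σ(x_i·y_{i+1} − x_{i+1}·y_i):
  i=1: 3.4434·-0.8551 − -3.0844·2.0320 = +3.3228 (running +3.3228)
  i=2: -3.0844·-2.6022 − -2.8525·-0.8551 = +5.5870 (running +8.9098)
  i=3: -2.8525·2.0320 − 3.4434·-2.6022 = +3.1643 (running +12.0742)
Area = |Σ|/2 = |12.0742|/2 = 6.0371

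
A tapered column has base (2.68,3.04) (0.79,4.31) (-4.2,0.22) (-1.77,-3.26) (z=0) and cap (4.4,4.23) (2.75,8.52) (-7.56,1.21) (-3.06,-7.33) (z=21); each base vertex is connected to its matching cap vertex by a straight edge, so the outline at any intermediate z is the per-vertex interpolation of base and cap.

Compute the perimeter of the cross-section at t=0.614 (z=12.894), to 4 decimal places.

Cross-section at t=0.614: each vertex is (1-t)·p0[i] + t·p1[i].
  v1: (1-0.614)·(2.68,3.04) + 0.614·(4.4,4.23) = (3.7361,3.7707)
  v2: (1-0.614)·(0.79,4.31) + 0.614·(2.75,8.52) = (1.9934,6.8949)
  v3: (1-0.614)·(-4.2,0.22) + 0.614·(-7.56,1.21) = (-6.2630,0.8279)
  v4: (1-0.614)·(-1.77,-3.26) + 0.614·(-3.06,-7.33) = (-2.5621,-5.7590)
Perimeter = Σ |v_{i+1} − v_i|:
  edge 1→2: √(-1.7426² + 3.1243²) = 3.5774 (running 3.5774)
  edge 2→3: √(-8.2565² + -6.0671²) = 10.2459 (running 13.8233)
  edge 3→4: √(3.7010² + -6.5868²) = 7.5554 (running 21.3787)
  edge 4→1: √(6.2981² + 9.5296²) = 11.4228 (running 32.8015)
Perimeter = 32.8015

Perimeter at t=0.614: 32.8015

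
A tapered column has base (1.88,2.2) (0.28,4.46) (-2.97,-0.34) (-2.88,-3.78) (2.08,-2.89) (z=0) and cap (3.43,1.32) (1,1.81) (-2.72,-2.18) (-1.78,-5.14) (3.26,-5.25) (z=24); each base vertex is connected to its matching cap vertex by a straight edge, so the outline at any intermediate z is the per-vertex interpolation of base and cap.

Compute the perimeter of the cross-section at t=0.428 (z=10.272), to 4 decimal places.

Perimeter at t=0.428: 22.1053

Cross-section at t=0.428: each vertex is (1-t)·p0[i] + t·p1[i].
  v1: (1-0.428)·(1.88,2.2) + 0.428·(3.43,1.32) = (2.5434,1.8234)
  v2: (1-0.428)·(0.28,4.46) + 0.428·(1,1.81) = (0.5882,3.3258)
  v3: (1-0.428)·(-2.97,-0.34) + 0.428·(-2.72,-2.18) = (-2.8630,-1.1275)
  v4: (1-0.428)·(-2.88,-3.78) + 0.428·(-1.78,-5.14) = (-2.4092,-4.3621)
  v5: (1-0.428)·(2.08,-2.89) + 0.428·(3.26,-5.25) = (2.5850,-3.9001)
Perimeter = Σ |v_{i+1} − v_i|:
  edge 1→2: √(-1.9552² + 1.5024²) = 2.4658 (running 2.4658)
  edge 2→3: √(-3.4512² + -4.4533²) = 5.6341 (running 8.0999)
  edge 3→4: √(0.4538² + -3.2346²) = 3.2662 (running 11.3661)
  edge 4→5: √(4.9942² + 0.4620²) = 5.0156 (running 16.3817)
  edge 5→1: √(-0.0416² + 5.7234²) = 5.7236 (running 22.1053)
Perimeter = 22.1053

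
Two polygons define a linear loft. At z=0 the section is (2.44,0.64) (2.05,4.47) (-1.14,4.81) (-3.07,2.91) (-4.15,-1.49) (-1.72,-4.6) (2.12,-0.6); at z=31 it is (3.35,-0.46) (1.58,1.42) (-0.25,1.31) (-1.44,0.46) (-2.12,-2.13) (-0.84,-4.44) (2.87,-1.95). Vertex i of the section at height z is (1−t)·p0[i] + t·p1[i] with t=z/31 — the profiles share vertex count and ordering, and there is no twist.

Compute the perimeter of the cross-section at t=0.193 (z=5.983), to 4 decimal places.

Cross-section at t=0.193: each vertex is (1-t)·p0[i] + t·p1[i].
  v1: (1-0.193)·(2.44,0.64) + 0.193·(3.35,-0.46) = (2.6156,0.4277)
  v2: (1-0.193)·(2.05,4.47) + 0.193·(1.58,1.42) = (1.9593,3.8813)
  v3: (1-0.193)·(-1.14,4.81) + 0.193·(-0.25,1.31) = (-0.9682,4.1345)
  v4: (1-0.193)·(-3.07,2.91) + 0.193·(-1.44,0.46) = (-2.7554,2.4371)
  v5: (1-0.193)·(-4.15,-1.49) + 0.193·(-2.12,-2.13) = (-3.7582,-1.6135)
  v6: (1-0.193)·(-1.72,-4.6) + 0.193·(-0.84,-4.44) = (-1.5502,-4.5691)
  v7: (1-0.193)·(2.12,-0.6) + 0.193·(2.87,-1.95) = (2.2647,-0.8605)
Perimeter = Σ |v_{i+1} − v_i|:
  edge 1→2: √(-0.6563² + 3.4536²) = 3.5155 (running 3.5155)
  edge 2→3: √(-2.9275² + 0.2531²) = 2.9384 (running 6.4539)
  edge 3→4: √(-1.7872² + -1.6973²) = 2.4648 (running 8.9187)
  edge 4→5: √(-1.0028² + -4.0507²) = 4.1730 (running 13.0916)
  edge 5→6: √(2.2081² + -2.9556²) = 3.6893 (running 16.7809)
  edge 6→7: √(3.8149² + 3.7086²) = 5.3204 (running 22.1014)
  edge 7→1: √(0.3509² + 1.2882²) = 1.3352 (running 23.4365)
Perimeter = 23.4365

Perimeter at t=0.193: 23.4365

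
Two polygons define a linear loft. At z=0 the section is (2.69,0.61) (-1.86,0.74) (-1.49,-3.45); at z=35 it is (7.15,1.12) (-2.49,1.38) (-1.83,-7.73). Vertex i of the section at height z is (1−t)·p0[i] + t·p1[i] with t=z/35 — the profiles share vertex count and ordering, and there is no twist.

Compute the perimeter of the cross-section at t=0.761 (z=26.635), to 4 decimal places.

Perimeter at t=0.761: 27.3701

Cross-section at t=0.761: each vertex is (1-t)·p0[i] + t·p1[i].
  v1: (1-0.761)·(2.69,0.61) + 0.761·(7.15,1.12) = (6.0841,0.9981)
  v2: (1-0.761)·(-1.86,0.74) + 0.761·(-2.49,1.38) = (-2.3394,1.2270)
  v3: (1-0.761)·(-1.49,-3.45) + 0.761·(-1.83,-7.73) = (-1.7487,-6.7071)
Perimeter = Σ |v_{i+1} − v_i|:
  edge 1→2: √(-8.4235² + 0.2289²) = 8.4266 (running 8.4266)
  edge 2→3: √(0.5907² + -7.9341²) = 7.9561 (running 16.3827)
  edge 3→1: √(7.8328² + 7.7052²) = 10.9874 (running 27.3701)
Perimeter = 27.3701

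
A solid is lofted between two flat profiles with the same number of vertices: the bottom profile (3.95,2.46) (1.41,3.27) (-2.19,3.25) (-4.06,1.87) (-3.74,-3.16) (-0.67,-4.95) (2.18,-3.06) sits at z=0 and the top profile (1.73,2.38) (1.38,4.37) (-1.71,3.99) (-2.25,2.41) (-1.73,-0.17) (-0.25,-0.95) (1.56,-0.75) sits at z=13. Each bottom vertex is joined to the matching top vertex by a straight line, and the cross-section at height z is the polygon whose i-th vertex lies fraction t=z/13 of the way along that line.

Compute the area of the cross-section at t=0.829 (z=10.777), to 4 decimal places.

Cross-section at t=0.829: each vertex is (1-t)·p0[i] + t·p1[i].
  v1: (1-0.829)·(3.95,2.46) + 0.829·(1.73,2.38) = (2.1096,2.3937)
  v2: (1-0.829)·(1.41,3.27) + 0.829·(1.38,4.37) = (1.3851,4.1819)
  v3: (1-0.829)·(-2.19,3.25) + 0.829·(-1.71,3.99) = (-1.7921,3.8635)
  v4: (1-0.829)·(-4.06,1.87) + 0.829·(-2.25,2.41) = (-2.5595,2.3177)
  v5: (1-0.829)·(-3.74,-3.16) + 0.829·(-1.73,-0.17) = (-2.0737,-0.6813)
  v6: (1-0.829)·(-0.67,-4.95) + 0.829·(-0.25,-0.95) = (-0.3218,-1.6340)
  v7: (1-0.829)·(2.18,-3.06) + 0.829·(1.56,-0.75) = (1.6660,-1.1450)
Shoelace sum Σ(x_i·y_{i+1} − x_{i+1}·y_i):
  i=1: 2.1096·4.1819 − 1.3851·2.3937 = +5.5067 (running +5.5067)
  i=2: 1.3851·3.8635 − -1.7921·4.1819 = +12.8457 (running +18.3524)
  i=3: -1.7921·2.3177 − -2.5595·3.8635 = +5.7351 (running +24.0875)
  i=4: -2.5595·-0.6813 − -2.0737·2.3177 = +6.5499 (running +30.6374)
  i=5: -2.0737·-1.6340 − -0.3218·-0.6813 = +3.1692 (running +33.8066)
  i=6: -0.3218·-1.1450 − 1.6660·-1.6340 = +3.0908 (running +36.8974)
  i=7: 1.6660·2.3937 − 2.1096·-1.1450 = +6.4035 (running +43.3008)
Area = |Σ|/2 = |43.3008|/2 = 21.6504

Area at t=0.829: 21.6504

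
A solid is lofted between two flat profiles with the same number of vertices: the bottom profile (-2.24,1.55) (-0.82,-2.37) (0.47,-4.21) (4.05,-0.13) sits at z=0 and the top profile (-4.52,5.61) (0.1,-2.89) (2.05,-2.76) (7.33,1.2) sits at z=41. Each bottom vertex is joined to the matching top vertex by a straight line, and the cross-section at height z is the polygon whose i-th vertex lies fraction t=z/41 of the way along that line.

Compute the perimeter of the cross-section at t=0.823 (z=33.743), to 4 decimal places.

Perimeter at t=0.823: 28.4673

Cross-section at t=0.823: each vertex is (1-t)·p0[i] + t·p1[i].
  v1: (1-0.823)·(-2.24,1.55) + 0.823·(-4.52,5.61) = (-4.1164,4.8914)
  v2: (1-0.823)·(-0.82,-2.37) + 0.823·(0.1,-2.89) = (-0.0628,-2.7980)
  v3: (1-0.823)·(0.47,-4.21) + 0.823·(2.05,-2.76) = (1.7703,-3.0166)
  v4: (1-0.823)·(4.05,-0.13) + 0.823·(7.33,1.2) = (6.7494,0.9646)
Perimeter = Σ |v_{i+1} − v_i|:
  edge 1→2: √(4.0536² + -7.6893²) = 8.6924 (running 8.6924)
  edge 2→3: √(1.8332² + -0.2187²) = 1.8462 (running 10.5386)
  edge 3→4: √(4.9791² + 3.9812²) = 6.3751 (running 16.9137)
  edge 4→1: √(-10.8659² + 3.9268²) = 11.5537 (running 28.4673)
Perimeter = 28.4673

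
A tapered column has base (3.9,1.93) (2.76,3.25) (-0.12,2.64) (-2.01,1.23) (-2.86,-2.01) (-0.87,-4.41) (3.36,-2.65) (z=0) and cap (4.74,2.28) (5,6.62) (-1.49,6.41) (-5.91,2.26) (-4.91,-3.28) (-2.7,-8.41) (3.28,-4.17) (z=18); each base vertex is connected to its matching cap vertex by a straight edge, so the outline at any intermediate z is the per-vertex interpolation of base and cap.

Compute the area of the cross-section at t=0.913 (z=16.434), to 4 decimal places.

Cross-section at t=0.913: each vertex is (1-t)·p0[i] + t·p1[i].
  v1: (1-0.913)·(3.9,1.93) + 0.913·(4.74,2.28) = (4.6669,2.2495)
  v2: (1-0.913)·(2.76,3.25) + 0.913·(5,6.62) = (4.8051,6.3268)
  v3: (1-0.913)·(-0.12,2.64) + 0.913·(-1.49,6.41) = (-1.3708,6.0820)
  v4: (1-0.913)·(-2.01,1.23) + 0.913·(-5.91,2.26) = (-5.5707,2.1704)
  v5: (1-0.913)·(-2.86,-2.01) + 0.913·(-4.91,-3.28) = (-4.7317,-3.1695)
  v6: (1-0.913)·(-0.87,-4.41) + 0.913·(-2.7,-8.41) = (-2.5408,-8.0620)
  v7: (1-0.913)·(3.36,-2.65) + 0.913·(3.28,-4.17) = (3.2870,-4.0378)
Shoelace sum Σ(x_i·y_{i+1} − x_{i+1}·y_i):
  i=1: 4.6669·6.3268 − 4.8051·2.2495 = +18.7174 (running +18.7174)
  i=2: 4.8051·6.0820 − -1.3708·6.3268 = +37.8976 (running +56.6150)
  i=3: -1.3708·2.1704 − -5.5707·6.0820 = +30.9059 (running +87.5209)
  i=4: -5.5707·-3.1695 − -4.7317·2.1704 = +27.9259 (running +115.4468)
  i=5: -4.7317·-8.0620 − -2.5408·-3.1695 = +30.0935 (running +145.5403)
  i=6: -2.5408·-4.0378 − 3.2870·-8.0620 = +36.7586 (running +182.2989)
  i=7: 3.2870·2.2495 − 4.6669·-4.0378 = +26.2381 (running +208.5369)
Area = |Σ|/2 = |208.5369|/2 = 104.2685

Area at t=0.913: 104.2685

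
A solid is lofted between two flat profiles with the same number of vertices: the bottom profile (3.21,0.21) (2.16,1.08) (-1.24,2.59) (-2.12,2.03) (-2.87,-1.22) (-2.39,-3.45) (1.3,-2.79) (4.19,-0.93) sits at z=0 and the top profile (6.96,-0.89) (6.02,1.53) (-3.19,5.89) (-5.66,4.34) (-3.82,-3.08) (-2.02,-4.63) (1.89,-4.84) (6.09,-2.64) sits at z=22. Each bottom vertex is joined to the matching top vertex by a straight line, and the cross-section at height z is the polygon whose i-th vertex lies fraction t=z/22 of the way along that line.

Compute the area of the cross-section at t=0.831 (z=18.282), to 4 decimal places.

Area at t=0.831: 75.0864

Cross-section at t=0.831: each vertex is (1-t)·p0[i] + t·p1[i].
  v1: (1-0.831)·(3.21,0.21) + 0.831·(6.96,-0.89) = (6.3262,-0.7041)
  v2: (1-0.831)·(2.16,1.08) + 0.831·(6.02,1.53) = (5.3677,1.4540)
  v3: (1-0.831)·(-1.24,2.59) + 0.831·(-3.19,5.89) = (-2.8605,5.3323)
  v4: (1-0.831)·(-2.12,2.03) + 0.831·(-5.66,4.34) = (-5.0617,3.9496)
  v5: (1-0.831)·(-2.87,-1.22) + 0.831·(-3.82,-3.08) = (-3.6594,-2.7657)
  v6: (1-0.831)·(-2.39,-3.45) + 0.831·(-2.02,-4.63) = (-2.0825,-4.4306)
  v7: (1-0.831)·(1.3,-2.79) + 0.831·(1.89,-4.84) = (1.7903,-4.4935)
  v8: (1-0.831)·(4.19,-0.93) + 0.831·(6.09,-2.64) = (5.7689,-2.3510)
Shoelace sum Σ(x_i·y_{i+1} − x_{i+1}·y_i):
  i=1: 6.3262·1.4540 − 5.3677·-0.7041 = +12.9774 (running +12.9774)
  i=2: 5.3677·5.3323 − -2.8605·1.4540 = +32.7809 (running +45.7583)
  i=3: -2.8605·3.9496 − -5.0617·5.3323 = +15.6931 (running +61.4514)
  i=4: -5.0617·-2.7657 − -3.6594·3.9496 = +28.4525 (running +89.9039)
  i=5: -3.6594·-4.4306 − -2.0825·-2.7657 = +10.4539 (running +100.3578)
  i=6: -2.0825·-4.4935 − 1.7903·-4.4306 = +17.2900 (running +117.6477)
  i=7: 1.7903·-2.3510 − 5.7689·-4.4935 = +21.7139 (running +139.3616)
  i=8: 5.7689·-0.7041 − 6.3262·-2.3510 = +10.8112 (running +150.1728)
Area = |Σ|/2 = |150.1728|/2 = 75.0864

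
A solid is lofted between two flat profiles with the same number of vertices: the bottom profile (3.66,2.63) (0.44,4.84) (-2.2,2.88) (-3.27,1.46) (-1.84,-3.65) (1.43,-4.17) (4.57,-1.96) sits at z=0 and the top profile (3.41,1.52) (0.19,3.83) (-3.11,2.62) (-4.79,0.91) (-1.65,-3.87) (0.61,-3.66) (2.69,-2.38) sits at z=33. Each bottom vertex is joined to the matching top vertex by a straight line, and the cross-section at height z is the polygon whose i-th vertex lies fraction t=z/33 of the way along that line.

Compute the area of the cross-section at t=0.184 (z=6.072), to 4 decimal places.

Area at t=0.184: 47.3437

Cross-section at t=0.184: each vertex is (1-t)·p0[i] + t·p1[i].
  v1: (1-0.184)·(3.66,2.63) + 0.184·(3.41,1.52) = (3.6140,2.4258)
  v2: (1-0.184)·(0.44,4.84) + 0.184·(0.19,3.83) = (0.3940,4.6542)
  v3: (1-0.184)·(-2.2,2.88) + 0.184·(-3.11,2.62) = (-2.3674,2.8322)
  v4: (1-0.184)·(-3.27,1.46) + 0.184·(-4.79,0.91) = (-3.5497,1.3588)
  v5: (1-0.184)·(-1.84,-3.65) + 0.184·(-1.65,-3.87) = (-1.8050,-3.6905)
  v6: (1-0.184)·(1.43,-4.17) + 0.184·(0.61,-3.66) = (1.2791,-4.0762)
  v7: (1-0.184)·(4.57,-1.96) + 0.184·(2.69,-2.38) = (4.2241,-2.0373)
Shoelace sum Σ(x_i·y_{i+1} − x_{i+1}·y_i):
  i=1: 3.6140·4.6542 − 0.3940·2.4258 = +15.8644 (running +15.8644)
  i=2: 0.3940·2.8322 − -2.3674·4.6542 = +12.1343 (running +27.9987)
  i=3: -2.3674·1.3588 − -3.5497·2.8322 = +6.8364 (running +34.8351)
  i=4: -3.5497·-3.6905 − -1.8050·1.3588 = +15.5527 (running +50.3878)
  i=5: -1.8050·-4.0762 − 1.2791·-3.6905 = +12.0782 (running +62.4660)
  i=6: 1.2791·-2.0373 − 4.2241·-4.0762 = +14.6121 (running +77.0781)
  i=7: 4.2241·2.4258 − 3.6140·-2.0373 = +17.6093 (running +94.6874)
Area = |Σ|/2 = |94.6874|/2 = 47.3437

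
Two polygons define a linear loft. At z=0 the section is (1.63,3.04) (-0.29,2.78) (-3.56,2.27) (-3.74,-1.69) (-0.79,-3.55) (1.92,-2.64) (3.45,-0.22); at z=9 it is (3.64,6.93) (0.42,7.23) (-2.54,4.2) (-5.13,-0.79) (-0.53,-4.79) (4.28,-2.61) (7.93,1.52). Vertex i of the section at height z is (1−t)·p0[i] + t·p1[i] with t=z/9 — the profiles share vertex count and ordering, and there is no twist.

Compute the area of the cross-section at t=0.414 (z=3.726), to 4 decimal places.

Cross-section at t=0.414: each vertex is (1-t)·p0[i] + t·p1[i].
  v1: (1-0.414)·(1.63,3.04) + 0.414·(3.64,6.93) = (2.4621,4.6505)
  v2: (1-0.414)·(-0.29,2.78) + 0.414·(0.42,7.23) = (0.0039,4.6223)
  v3: (1-0.414)·(-3.56,2.27) + 0.414·(-2.54,4.2) = (-3.1377,3.0690)
  v4: (1-0.414)·(-3.74,-1.69) + 0.414·(-5.13,-0.79) = (-4.3155,-1.3174)
  v5: (1-0.414)·(-0.79,-3.55) + 0.414·(-0.53,-4.79) = (-0.6824,-4.0634)
  v6: (1-0.414)·(1.92,-2.64) + 0.414·(4.28,-2.61) = (2.8970,-2.6276)
  v7: (1-0.414)·(3.45,-0.22) + 0.414·(7.93,1.52) = (5.3047,0.5004)
Shoelace sum Σ(x_i·y_{i+1} − x_{i+1}·y_i):
  i=1: 2.4621·4.6223 − 0.0039·4.6505 = +11.3624 (running +11.3624)
  i=2: 0.0039·3.0690 − -3.1377·4.6223 = +14.5156 (running +25.8780)
  i=3: -3.1377·-1.3174 − -4.3155·3.0690 = +17.3779 (running +43.2559)
  i=4: -4.3155·-4.0634 − -0.6824·-1.3174 = +16.6363 (running +59.8922)
  i=5: -0.6824·-2.6276 − 2.8970·-4.0634 = +13.5647 (running +73.4569)
  i=6: 2.8970·0.5004 − 5.3047·-2.6276 = +15.3881 (running +88.8450)
  i=7: 5.3047·4.6505 − 2.4621·0.5004 = +23.4374 (running +112.2824)
Area = |Σ|/2 = |112.2824|/2 = 56.1412

Area at t=0.414: 56.1412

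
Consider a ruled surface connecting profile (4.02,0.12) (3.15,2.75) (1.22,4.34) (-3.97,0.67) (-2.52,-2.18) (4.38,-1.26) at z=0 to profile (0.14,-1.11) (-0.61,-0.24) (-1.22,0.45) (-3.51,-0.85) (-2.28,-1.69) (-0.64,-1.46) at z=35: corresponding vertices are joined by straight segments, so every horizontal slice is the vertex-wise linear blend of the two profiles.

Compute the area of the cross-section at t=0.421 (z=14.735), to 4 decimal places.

Cross-section at t=0.421: each vertex is (1-t)·p0[i] + t·p1[i].
  v1: (1-0.421)·(4.02,0.12) + 0.421·(0.14,-1.11) = (2.3865,-0.3978)
  v2: (1-0.421)·(3.15,2.75) + 0.421·(-0.61,-0.24) = (1.5670,1.4912)
  v3: (1-0.421)·(1.22,4.34) + 0.421·(-1.22,0.45) = (0.1928,2.7023)
  v4: (1-0.421)·(-3.97,0.67) + 0.421·(-3.51,-0.85) = (-3.7763,0.0301)
  v5: (1-0.421)·(-2.52,-2.18) + 0.421·(-2.28,-1.69) = (-2.4190,-1.9737)
  v6: (1-0.421)·(4.38,-1.26) + 0.421·(-0.64,-1.46) = (2.2666,-1.3442)
Shoelace sum Σ(x_i·y_{i+1} − x_{i+1}·y_i):
  i=1: 2.3865·1.4912 − 1.5670·-0.3978 = +4.1822 (running +4.1822)
  i=2: 1.5670·2.7023 − 0.1928·1.4912 = +3.9472 (running +8.1294)
  i=3: 0.1928·0.0301 − -3.7763·2.7023 = +10.2106 (running +18.3400)
  i=4: -3.7763·-1.9737 − -2.4190·0.0301 = +7.5262 (running +25.8662)
  i=5: -2.4190·-1.3442 − 2.2666·-1.9737 = +7.7251 (running +33.5913)
  i=6: 2.2666·-0.3978 − 2.3865·-1.3442 = +2.3062 (running +35.8976)
Area = |Σ|/2 = |35.8976|/2 = 17.9488

Area at t=0.421: 17.9488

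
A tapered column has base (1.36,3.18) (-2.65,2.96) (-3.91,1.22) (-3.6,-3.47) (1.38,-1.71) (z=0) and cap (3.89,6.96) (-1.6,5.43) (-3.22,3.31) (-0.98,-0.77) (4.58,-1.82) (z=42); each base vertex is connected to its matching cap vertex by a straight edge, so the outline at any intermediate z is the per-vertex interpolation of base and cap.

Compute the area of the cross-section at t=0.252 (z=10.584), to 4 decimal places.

Area at t=0.252: 32.7516

Cross-section at t=0.252: each vertex is (1-t)·p0[i] + t·p1[i].
  v1: (1-0.252)·(1.36,3.18) + 0.252·(3.89,6.96) = (1.9976,4.1326)
  v2: (1-0.252)·(-2.65,2.96) + 0.252·(-1.6,5.43) = (-2.3854,3.5824)
  v3: (1-0.252)·(-3.91,1.22) + 0.252·(-3.22,3.31) = (-3.7361,1.7467)
  v4: (1-0.252)·(-3.6,-3.47) + 0.252·(-0.98,-0.77) = (-2.9398,-2.7896)
  v5: (1-0.252)·(1.38,-1.71) + 0.252·(4.58,-1.82) = (2.1864,-1.7377)
Shoelace sum Σ(x_i·y_{i+1} − x_{i+1}·y_i):
  i=1: 1.9976·3.5824 − -2.3854·4.1326 = +17.0139 (running +17.0139)
  i=2: -2.3854·1.7467 − -3.7361·3.5824 = +9.2179 (running +26.2318)
  i=3: -3.7361·-2.7896 − -2.9398·1.7467 = +15.5571 (running +41.7889)
  i=4: -2.9398·-1.7377 − 2.1864·-2.7896 = +11.2077 (running +52.9966)
  i=5: 2.1864·4.1326 − 1.9976·-1.7377 = +12.5066 (running +65.5032)
Area = |Σ|/2 = |65.5032|/2 = 32.7516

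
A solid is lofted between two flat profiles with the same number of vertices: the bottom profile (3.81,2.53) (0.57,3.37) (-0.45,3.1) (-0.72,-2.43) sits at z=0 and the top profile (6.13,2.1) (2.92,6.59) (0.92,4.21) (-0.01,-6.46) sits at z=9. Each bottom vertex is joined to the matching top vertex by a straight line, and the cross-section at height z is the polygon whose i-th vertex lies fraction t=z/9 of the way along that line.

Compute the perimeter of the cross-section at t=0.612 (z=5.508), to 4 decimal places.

Cross-section at t=0.612: each vertex is (1-t)·p0[i] + t·p1[i].
  v1: (1-0.612)·(3.81,2.53) + 0.612·(6.13,2.1) = (5.2298,2.2668)
  v2: (1-0.612)·(0.57,3.37) + 0.612·(2.92,6.59) = (2.0082,5.3406)
  v3: (1-0.612)·(-0.45,3.1) + 0.612·(0.92,4.21) = (0.3884,3.7793)
  v4: (1-0.612)·(-0.72,-2.43) + 0.612·(-0.01,-6.46) = (-0.2855,-4.8964)
Perimeter = Σ |v_{i+1} − v_i|:
  edge 1→2: √(-3.2216² + 3.0738²) = 4.4528 (running 4.4528)
  edge 2→3: √(-1.6198² + -1.5613²) = 2.2497 (running 6.7025)
  edge 3→4: √(-0.6739² + -8.6757²) = 8.7018 (running 15.4043)
  edge 4→1: √(5.5153² + 7.1632²) = 9.0405 (running 24.4448)
Perimeter = 24.4448

Perimeter at t=0.612: 24.4448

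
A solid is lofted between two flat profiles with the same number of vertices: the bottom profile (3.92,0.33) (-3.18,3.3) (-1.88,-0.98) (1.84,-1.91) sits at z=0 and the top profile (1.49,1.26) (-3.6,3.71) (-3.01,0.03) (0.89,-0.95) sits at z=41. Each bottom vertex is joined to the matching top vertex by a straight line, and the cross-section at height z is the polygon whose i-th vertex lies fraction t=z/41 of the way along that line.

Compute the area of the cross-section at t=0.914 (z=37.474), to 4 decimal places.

Cross-section at t=0.914: each vertex is (1-t)·p0[i] + t·p1[i].
  v1: (1-0.914)·(3.92,0.33) + 0.914·(1.49,1.26) = (1.6990,1.1800)
  v2: (1-0.914)·(-3.18,3.3) + 0.914·(-3.6,3.71) = (-3.5639,3.6747)
  v3: (1-0.914)·(-1.88,-0.98) + 0.914·(-3.01,0.03) = (-2.9128,-0.0569)
  v4: (1-0.914)·(1.84,-1.91) + 0.914·(0.89,-0.95) = (0.9717,-1.0326)
Shoelace sum Σ(x_i·y_{i+1} − x_{i+1}·y_i):
  i=1: 1.6990·3.6747 − -3.5639·1.1800 = +10.4488 (running +10.4488)
  i=2: -3.5639·-0.0569 − -2.9128·3.6747 = +10.9065 (running +21.3553)
  i=3: -2.9128·-1.0326 − 0.9717·-0.0569 = +3.0629 (running +24.4182)
  i=4: 0.9717·1.1800 − 1.6990·-1.0326 = +2.9009 (running +27.3191)
Area = |Σ|/2 = |27.3191|/2 = 13.6595

Area at t=0.914: 13.6595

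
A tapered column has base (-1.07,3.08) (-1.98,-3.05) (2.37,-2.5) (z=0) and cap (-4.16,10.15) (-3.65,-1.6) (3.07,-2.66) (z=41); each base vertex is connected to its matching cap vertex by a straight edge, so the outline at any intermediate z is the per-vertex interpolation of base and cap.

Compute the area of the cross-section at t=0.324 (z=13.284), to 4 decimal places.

Cross-section at t=0.324: each vertex is (1-t)·p0[i] + t·p1[i].
  v1: (1-0.324)·(-1.07,3.08) + 0.324·(-4.16,10.15) = (-2.0712,5.3707)
  v2: (1-0.324)·(-1.98,-3.05) + 0.324·(-3.65,-1.6) = (-2.5211,-2.5802)
  v3: (1-0.324)·(2.37,-2.5) + 0.324·(3.07,-2.66) = (2.5968,-2.5518)
Shoelace sum Σ(x_i·y_{i+1} − x_{i+1}·y_i):
  i=1: -2.0712·-2.5802 − -2.5211·5.3707 = +18.8839 (running +18.8839)
  i=2: -2.5211·-2.5518 − 2.5968·-2.5802 = +13.1337 (running +32.0176)
  i=3: 2.5968·5.3707 − -2.0712·-2.5518 = +8.6613 (running +40.6789)
Area = |Σ|/2 = |40.6789|/2 = 20.3394

Area at t=0.324: 20.3394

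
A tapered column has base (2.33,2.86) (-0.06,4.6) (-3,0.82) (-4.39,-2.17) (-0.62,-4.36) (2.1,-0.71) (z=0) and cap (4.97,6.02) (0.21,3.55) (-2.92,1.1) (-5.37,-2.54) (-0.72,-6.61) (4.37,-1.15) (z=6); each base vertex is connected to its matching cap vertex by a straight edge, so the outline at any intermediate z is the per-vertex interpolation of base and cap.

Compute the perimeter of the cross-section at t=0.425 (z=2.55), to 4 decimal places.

Perimeter at t=0.425: 27.5634

Cross-section at t=0.425: each vertex is (1-t)·p0[i] + t·p1[i].
  v1: (1-0.425)·(2.33,2.86) + 0.425·(4.97,6.02) = (3.4520,4.2030)
  v2: (1-0.425)·(-0.06,4.6) + 0.425·(0.21,3.55) = (0.0548,4.1537)
  v3: (1-0.425)·(-3,0.82) + 0.425·(-2.92,1.1) = (-2.9660,0.9390)
  v4: (1-0.425)·(-4.39,-2.17) + 0.425·(-5.37,-2.54) = (-4.8065,-2.3272)
  v5: (1-0.425)·(-0.62,-4.36) + 0.425·(-0.72,-6.61) = (-0.6625,-5.3163)
  v6: (1-0.425)·(2.1,-0.71) + 0.425·(4.37,-1.15) = (3.0648,-0.8970)
Perimeter = Σ |v_{i+1} − v_i|:
  edge 1→2: √(-3.3973² + -0.0492²) = 3.3976 (running 3.3976)
  edge 2→3: √(-3.0207² + -3.2147²) = 4.4113 (running 7.8089)
  edge 3→4: √(-1.8405² + -3.2662²) = 3.7491 (running 11.5580)
  edge 4→5: √(4.1440² + -2.9890²) = 5.1095 (running 16.6675)
  edge 5→6: √(3.7273² + 4.4192²) = 5.7812 (running 22.4487)
  edge 6→1: √(0.3872² + 5.1000²) = 5.1147 (running 27.5634)
Perimeter = 27.5634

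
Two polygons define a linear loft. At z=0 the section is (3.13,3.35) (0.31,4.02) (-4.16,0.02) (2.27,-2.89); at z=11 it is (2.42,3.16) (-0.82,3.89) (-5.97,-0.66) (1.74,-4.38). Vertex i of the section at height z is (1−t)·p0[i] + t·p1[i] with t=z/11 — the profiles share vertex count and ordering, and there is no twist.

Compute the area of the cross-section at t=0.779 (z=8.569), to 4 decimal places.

Area at t=0.779: 36.9680

Cross-section at t=0.779: each vertex is (1-t)·p0[i] + t·p1[i].
  v1: (1-0.779)·(3.13,3.35) + 0.779·(2.42,3.16) = (2.5769,3.2020)
  v2: (1-0.779)·(0.31,4.02) + 0.779·(-0.82,3.89) = (-0.5703,3.9187)
  v3: (1-0.779)·(-4.16,0.02) + 0.779·(-5.97,-0.66) = (-5.5700,-0.5097)
  v4: (1-0.779)·(2.27,-2.89) + 0.779·(1.74,-4.38) = (1.8571,-4.0507)
Shoelace sum Σ(x_i·y_{i+1} − x_{i+1}·y_i):
  i=1: 2.5769·3.9187 − -0.5703·3.2020 = +11.9242 (running +11.9242)
  i=2: -0.5703·-0.5097 − -5.5700·3.9187 = +22.1180 (running +34.0422)
  i=3: -5.5700·-4.0507 − 1.8571·-0.5097 = +23.5090 (running +57.5512)
  i=4: 1.8571·3.2020 − 2.5769·-4.0507 = +16.3848 (running +73.9360)
Area = |Σ|/2 = |73.9360|/2 = 36.9680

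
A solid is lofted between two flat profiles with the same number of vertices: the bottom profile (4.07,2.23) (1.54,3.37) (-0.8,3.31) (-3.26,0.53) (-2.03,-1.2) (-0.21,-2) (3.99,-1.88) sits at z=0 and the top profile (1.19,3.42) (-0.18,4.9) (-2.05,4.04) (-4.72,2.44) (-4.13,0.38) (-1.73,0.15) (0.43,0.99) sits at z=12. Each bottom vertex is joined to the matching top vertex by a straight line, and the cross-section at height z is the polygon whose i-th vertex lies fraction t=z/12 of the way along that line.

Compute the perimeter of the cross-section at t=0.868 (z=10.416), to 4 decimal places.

Cross-section at t=0.868: each vertex is (1-t)·p0[i] + t·p1[i].
  v1: (1-0.868)·(4.07,2.23) + 0.868·(1.19,3.42) = (1.5702,3.2629)
  v2: (1-0.868)·(1.54,3.37) + 0.868·(-0.18,4.9) = (0.0470,4.6980)
  v3: (1-0.868)·(-0.8,3.31) + 0.868·(-2.05,4.04) = (-1.8850,3.9436)
  v4: (1-0.868)·(-3.26,0.53) + 0.868·(-4.72,2.44) = (-4.5273,2.1879)
  v5: (1-0.868)·(-2.03,-1.2) + 0.868·(-4.13,0.38) = (-3.8528,0.1714)
  v6: (1-0.868)·(-0.21,-2) + 0.868·(-1.73,0.15) = (-1.5294,-0.1338)
  v7: (1-0.868)·(3.99,-1.88) + 0.868·(0.43,0.99) = (0.8999,0.6112)
Perimeter = Σ |v_{i+1} − v_i|:
  edge 1→2: √(-1.5231² + 1.4351²) = 2.0927 (running 2.0927)
  edge 2→3: √(-1.9320² + -0.7544²) = 2.0741 (running 4.1668)
  edge 3→4: √(-2.6423² + -1.7558²) = 3.1724 (running 7.3393)
  edge 4→5: √(0.6745² + -2.0164²) = 2.1263 (running 9.4655)
  edge 5→6: √(2.3234² + -0.3052²) = 2.3434 (running 11.8089)
  edge 6→7: √(2.4293² + 0.7450²) = 2.5409 (running 14.3498)
  edge 7→1: √(0.6702² + 2.6518²) = 2.7352 (running 17.0850)
Perimeter = 17.0850

Perimeter at t=0.868: 17.0850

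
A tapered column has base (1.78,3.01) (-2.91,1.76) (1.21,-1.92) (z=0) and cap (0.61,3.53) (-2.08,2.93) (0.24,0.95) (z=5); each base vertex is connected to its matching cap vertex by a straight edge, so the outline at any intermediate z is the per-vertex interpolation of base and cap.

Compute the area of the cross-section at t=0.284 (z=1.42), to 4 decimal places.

Cross-section at t=0.284: each vertex is (1-t)·p0[i] + t·p1[i].
  v1: (1-0.284)·(1.78,3.01) + 0.284·(0.61,3.53) = (1.4477,3.1577)
  v2: (1-0.284)·(-2.91,1.76) + 0.284·(-2.08,2.93) = (-2.6743,2.0923)
  v3: (1-0.284)·(1.21,-1.92) + 0.284·(0.24,0.95) = (0.9345,-1.1049)
Shoelace sum Σ(x_i·y_{i+1} − x_{i+1}·y_i):
  i=1: 1.4477·2.0923 − -2.6743·3.1577 = +11.4736 (running +11.4736)
  i=2: -2.6743·-1.1049 − 0.9345·2.0923 = +0.9996 (running +12.4731)
  i=3: 0.9345·3.1577 − 1.4477·-1.1049 = +4.5505 (running +17.0237)
Area = |Σ|/2 = |17.0237|/2 = 8.5118

Area at t=0.284: 8.5118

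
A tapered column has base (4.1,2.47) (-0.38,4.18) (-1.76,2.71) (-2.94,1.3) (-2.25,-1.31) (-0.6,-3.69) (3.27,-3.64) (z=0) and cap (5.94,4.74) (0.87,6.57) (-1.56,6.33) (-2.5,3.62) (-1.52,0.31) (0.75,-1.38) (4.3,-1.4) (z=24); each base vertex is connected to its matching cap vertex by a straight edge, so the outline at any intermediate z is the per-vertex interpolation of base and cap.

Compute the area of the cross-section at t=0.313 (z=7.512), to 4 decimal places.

Cross-section at t=0.313: each vertex is (1-t)·p0[i] + t·p1[i].
  v1: (1-0.313)·(4.1,2.47) + 0.313·(5.94,4.74) = (4.6759,3.1805)
  v2: (1-0.313)·(-0.38,4.18) + 0.313·(0.87,6.57) = (0.0112,4.9281)
  v3: (1-0.313)·(-1.76,2.71) + 0.313·(-1.56,6.33) = (-1.6974,3.8431)
  v4: (1-0.313)·(-2.94,1.3) + 0.313·(-2.5,3.62) = (-2.8023,2.0262)
  v5: (1-0.313)·(-2.25,-1.31) + 0.313·(-1.52,0.31) = (-2.0215,-0.8029)
  v6: (1-0.313)·(-0.6,-3.69) + 0.313·(0.75,-1.38) = (-0.1774,-2.9670)
  v7: (1-0.313)·(3.27,-3.64) + 0.313·(4.3,-1.4) = (3.5924,-2.9389)
Shoelace sum Σ(x_i·y_{i+1} − x_{i+1}·y_i):
  i=1: 4.6759·4.9281 − 0.0112·3.1805 = +23.0075 (running +23.0075)
  i=2: 0.0112·3.8431 − -1.6974·4.9281 = +8.4081 (running +31.4156)
  i=3: -1.6974·2.0262 − -2.8023·3.8431 = +7.3301 (running +38.7457)
  i=4: -2.8023·-0.8029 − -2.0215·2.0262 = +6.3460 (running +45.0917)
  i=5: -2.0215·-2.9670 − -0.1774·-0.8029 = +5.8553 (running +50.9470)
  i=6: -0.1774·-2.9389 − 3.5924·-2.9670 = +11.1800 (running +62.1270)
  i=7: 3.5924·3.1805 − 4.6759·-2.9389 = +25.1676 (running +87.2946)
Area = |Σ|/2 = |87.2946|/2 = 43.6473

Area at t=0.313: 43.6473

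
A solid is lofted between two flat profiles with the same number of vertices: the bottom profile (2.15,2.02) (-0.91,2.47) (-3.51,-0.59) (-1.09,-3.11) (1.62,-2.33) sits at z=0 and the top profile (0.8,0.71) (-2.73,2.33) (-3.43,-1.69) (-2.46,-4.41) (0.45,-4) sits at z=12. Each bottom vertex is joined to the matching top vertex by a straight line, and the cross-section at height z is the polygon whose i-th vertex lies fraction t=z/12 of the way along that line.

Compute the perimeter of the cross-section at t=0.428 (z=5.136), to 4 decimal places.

Perimeter at t=0.428: 17.8580

Cross-section at t=0.428: each vertex is (1-t)·p0[i] + t·p1[i].
  v1: (1-0.428)·(2.15,2.02) + 0.428·(0.8,0.71) = (1.5722,1.4593)
  v2: (1-0.428)·(-0.91,2.47) + 0.428·(-2.73,2.33) = (-1.6890,2.4101)
  v3: (1-0.428)·(-3.51,-0.59) + 0.428·(-3.43,-1.69) = (-3.4758,-1.0608)
  v4: (1-0.428)·(-1.09,-3.11) + 0.428·(-2.46,-4.41) = (-1.6764,-3.6664)
  v5: (1-0.428)·(1.62,-2.33) + 0.428·(0.45,-4) = (1.1192,-3.0448)
Perimeter = Σ |v_{i+1} − v_i|:
  edge 1→2: √(-3.2612² + 0.9508²) = 3.3969 (running 3.3969)
  edge 2→3: √(-1.7868² + -3.4709²) = 3.9038 (running 7.3007)
  edge 3→4: √(1.7994² + -2.6056²) = 3.1665 (running 10.4673)
  edge 4→5: √(2.7956² + 0.6216²) = 2.8639 (running 13.3312)
  edge 5→1: √(0.4530² + 4.5041²) = 4.5268 (running 17.8580)
Perimeter = 17.8580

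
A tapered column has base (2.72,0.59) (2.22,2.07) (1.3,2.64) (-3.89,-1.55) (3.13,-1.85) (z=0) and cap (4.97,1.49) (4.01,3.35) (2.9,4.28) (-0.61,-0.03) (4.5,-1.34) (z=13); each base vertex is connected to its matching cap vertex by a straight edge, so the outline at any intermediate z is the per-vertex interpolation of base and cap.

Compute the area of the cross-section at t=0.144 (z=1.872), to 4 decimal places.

Area at t=0.144: 17.4256

Cross-section at t=0.144: each vertex is (1-t)·p0[i] + t·p1[i].
  v1: (1-0.144)·(2.72,0.59) + 0.144·(4.97,1.49) = (3.0440,0.7196)
  v2: (1-0.144)·(2.22,2.07) + 0.144·(4.01,3.35) = (2.4778,2.2543)
  v3: (1-0.144)·(1.3,2.64) + 0.144·(2.9,4.28) = (1.5304,2.8762)
  v4: (1-0.144)·(-3.89,-1.55) + 0.144·(-0.61,-0.03) = (-3.4177,-1.3311)
  v5: (1-0.144)·(3.13,-1.85) + 0.144·(4.5,-1.34) = (3.3273,-1.7766)
Shoelace sum Σ(x_i·y_{i+1} − x_{i+1}·y_i):
  i=1: 3.0440·2.2543 − 2.4778·0.7196 = +5.0792 (running +5.0792)
  i=2: 2.4778·2.8762 − 1.5304·2.2543 = +3.6764 (running +8.7556)
  i=3: 1.5304·-1.3311 − -3.4177·2.8762 = +7.7926 (running +16.5482)
  i=4: -3.4177·-1.7766 − 3.3273·-1.3311 = +10.5007 (running +27.0489)
  i=5: 3.3273·0.7196 − 3.0440·-1.7766 = +7.8022 (running +34.8511)
Area = |Σ|/2 = |34.8511|/2 = 17.4256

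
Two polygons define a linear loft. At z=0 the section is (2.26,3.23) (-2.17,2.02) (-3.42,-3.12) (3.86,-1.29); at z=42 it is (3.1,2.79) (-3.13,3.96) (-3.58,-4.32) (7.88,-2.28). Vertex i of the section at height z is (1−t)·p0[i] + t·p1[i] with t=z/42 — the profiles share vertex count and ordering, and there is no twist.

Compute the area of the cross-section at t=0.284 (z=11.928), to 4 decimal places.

Area at t=0.284: 36.7909

Cross-section at t=0.284: each vertex is (1-t)·p0[i] + t·p1[i].
  v1: (1-0.284)·(2.26,3.23) + 0.284·(3.1,2.79) = (2.4986,3.1050)
  v2: (1-0.284)·(-2.17,2.02) + 0.284·(-3.13,3.96) = (-2.4426,2.5710)
  v3: (1-0.284)·(-3.42,-3.12) + 0.284·(-3.58,-4.32) = (-3.4654,-3.4608)
  v4: (1-0.284)·(3.86,-1.29) + 0.284·(7.88,-2.28) = (5.0017,-1.5712)
Shoelace sum Σ(x_i·y_{i+1} − x_{i+1}·y_i):
  i=1: 2.4986·2.5710 − -2.4426·3.1050 = +14.0082 (running +14.0082)
  i=2: -2.4426·-3.4608 − -3.4654·2.5710 = +17.3630 (running +31.3712)
  i=3: -3.4654·-1.5712 − 5.0017·-3.4608 = +22.7546 (running +54.1258)
  i=4: 5.0017·3.1050 − 2.4986·-1.5712 = +19.4561 (running +73.5818)
Area = |Σ|/2 = |73.5818|/2 = 36.7909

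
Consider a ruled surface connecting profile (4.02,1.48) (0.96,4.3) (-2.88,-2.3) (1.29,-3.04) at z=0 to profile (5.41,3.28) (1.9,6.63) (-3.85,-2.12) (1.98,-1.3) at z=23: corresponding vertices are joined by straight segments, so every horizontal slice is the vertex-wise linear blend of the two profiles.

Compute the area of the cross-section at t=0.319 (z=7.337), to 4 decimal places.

Area at t=0.319: 29.3437

Cross-section at t=0.319: each vertex is (1-t)·p0[i] + t·p1[i].
  v1: (1-0.319)·(4.02,1.48) + 0.319·(5.41,3.28) = (4.4634,2.0542)
  v2: (1-0.319)·(0.96,4.3) + 0.319·(1.9,6.63) = (1.2599,5.0433)
  v3: (1-0.319)·(-2.88,-2.3) + 0.319·(-3.85,-2.12) = (-3.1894,-2.2426)
  v4: (1-0.319)·(1.29,-3.04) + 0.319·(1.98,-1.3) = (1.5101,-2.4849)
Shoelace sum Σ(x_i·y_{i+1} − x_{i+1}·y_i):
  i=1: 4.4634·5.0433 − 1.2599·2.0542 = +19.9222 (running +19.9222)
  i=2: 1.2599·-2.2426 − -3.1894·5.0433 = +13.2598 (running +33.1820)
  i=3: -3.1894·-2.4849 − 1.5101·-2.2426 = +11.3121 (running +44.4941)
  i=4: 1.5101·2.0542 − 4.4634·-2.4849 = +14.1934 (running +58.6875)
Area = |Σ|/2 = |58.6875|/2 = 29.3437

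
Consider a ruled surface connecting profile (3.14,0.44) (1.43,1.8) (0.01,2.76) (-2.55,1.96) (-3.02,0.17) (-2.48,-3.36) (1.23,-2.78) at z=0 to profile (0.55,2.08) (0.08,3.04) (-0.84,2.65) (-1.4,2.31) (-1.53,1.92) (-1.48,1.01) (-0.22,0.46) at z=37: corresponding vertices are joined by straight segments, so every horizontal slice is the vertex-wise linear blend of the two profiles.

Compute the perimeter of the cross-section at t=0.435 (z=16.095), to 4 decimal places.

Perimeter at t=0.435: 13.8942

Cross-section at t=0.435: each vertex is (1-t)·p0[i] + t·p1[i].
  v1: (1-0.435)·(3.14,0.44) + 0.435·(0.55,2.08) = (2.0133,1.1534)
  v2: (1-0.435)·(1.43,1.8) + 0.435·(0.08,3.04) = (0.8427,2.3394)
  v3: (1-0.435)·(0.01,2.76) + 0.435·(-0.84,2.65) = (-0.3598,2.7121)
  v4: (1-0.435)·(-2.55,1.96) + 0.435·(-1.4,2.31) = (-2.0497,2.1122)
  v5: (1-0.435)·(-3.02,0.17) + 0.435·(-1.53,1.92) = (-2.3718,0.9312)
  v6: (1-0.435)·(-2.48,-3.36) + 0.435·(-1.48,1.01) = (-2.0450,-1.4590)
  v7: (1-0.435)·(1.23,-2.78) + 0.435·(-0.22,0.46) = (0.5992,-1.3706)
Perimeter = Σ |v_{i+1} − v_i|:
  edge 1→2: √(-1.1706² + 1.1860²) = 1.6664 (running 1.6664)
  edge 2→3: √(-1.2025² + 0.3727²) = 1.2589 (running 2.9254)
  edge 3→4: √(-1.6900² + -0.5999²) = 1.7933 (running 4.7187)
  edge 4→5: √(-0.3221² + -1.1810²) = 1.2241 (running 5.9428)
  edge 5→6: √(0.3268² + -2.3903²) = 2.4125 (running 8.3553)
  edge 6→7: √(2.6442² + 0.0884²) = 2.6457 (running 11.0011)
  edge 7→1: √(1.4141² + 2.5240²) = 2.8931 (running 13.8942)
Perimeter = 13.8942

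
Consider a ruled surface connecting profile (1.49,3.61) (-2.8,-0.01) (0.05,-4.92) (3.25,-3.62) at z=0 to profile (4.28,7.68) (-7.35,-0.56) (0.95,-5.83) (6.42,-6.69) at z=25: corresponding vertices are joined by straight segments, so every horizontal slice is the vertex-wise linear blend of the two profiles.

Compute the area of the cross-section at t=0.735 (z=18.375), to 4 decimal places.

Cross-section at t=0.735: each vertex is (1-t)·p0[i] + t·p1[i].
  v1: (1-0.735)·(1.49,3.61) + 0.735·(4.28,7.68) = (3.5406,6.6014)
  v2: (1-0.735)·(-2.8,-0.01) + 0.735·(-7.35,-0.56) = (-6.1442,-0.4143)
  v3: (1-0.735)·(0.05,-4.92) + 0.735·(0.95,-5.83) = (0.7115,-5.5888)
  v4: (1-0.735)·(3.25,-3.62) + 0.735·(6.42,-6.69) = (5.5800,-5.8765)
Shoelace sum Σ(x_i·y_{i+1} − x_{i+1}·y_i):
  i=1: 3.5406·-0.4143 − -6.1442·6.6014 = +39.0942 (running +39.0942)
  i=2: -6.1442·-5.5888 − 0.7115·-0.4143 = +34.6340 (running +73.7283)
  i=3: 0.7115·-5.8765 − 5.5800·-5.5888 = +27.0044 (running +100.7327)
  i=4: 5.5800·6.6014 − 3.5406·-5.8765 = +57.6422 (running +158.3749)
Area = |Σ|/2 = |158.3749|/2 = 79.1874

Area at t=0.735: 79.1874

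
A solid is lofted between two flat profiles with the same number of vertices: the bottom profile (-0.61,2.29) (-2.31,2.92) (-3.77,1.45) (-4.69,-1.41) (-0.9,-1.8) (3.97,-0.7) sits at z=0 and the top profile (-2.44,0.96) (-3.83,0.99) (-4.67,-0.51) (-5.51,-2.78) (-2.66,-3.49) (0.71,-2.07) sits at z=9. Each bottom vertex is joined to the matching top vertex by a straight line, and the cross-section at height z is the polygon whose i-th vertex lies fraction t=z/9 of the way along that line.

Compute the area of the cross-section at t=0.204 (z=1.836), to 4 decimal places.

Area at t=0.204: 22.0712

Cross-section at t=0.204: each vertex is (1-t)·p0[i] + t·p1[i].
  v1: (1-0.204)·(-0.61,2.29) + 0.204·(-2.44,0.96) = (-0.9833,2.0187)
  v2: (1-0.204)·(-2.31,2.92) + 0.204·(-3.83,0.99) = (-2.6201,2.5263)
  v3: (1-0.204)·(-3.77,1.45) + 0.204·(-4.67,-0.51) = (-3.9536,1.0502)
  v4: (1-0.204)·(-4.69,-1.41) + 0.204·(-5.51,-2.78) = (-4.8573,-1.6895)
  v5: (1-0.204)·(-0.9,-1.8) + 0.204·(-2.66,-3.49) = (-1.2590,-2.1448)
  v6: (1-0.204)·(3.97,-0.7) + 0.204·(0.71,-2.07) = (3.3050,-0.9795)
Shoelace sum Σ(x_i·y_{i+1} − x_{i+1}·y_i):
  i=1: -0.9833·2.5263 − -2.6201·2.0187 = +2.8050 (running +2.8050)
  i=2: -2.6201·1.0502 − -3.9536·2.5263 = +7.2364 (running +10.0414)
  i=3: -3.9536·-1.6895 − -4.8573·1.0502 = +11.7804 (running +21.8218)
  i=4: -4.8573·-2.1448 − -1.2590·-1.6895 = +8.2906 (running +30.1124)
  i=5: -1.2590·-0.9795 − 3.3050·-2.1448 = +8.3216 (running +38.4339)
  i=6: 3.3050·2.0187 − -0.9833·-0.9795 = +5.7085 (running +44.1424)
Area = |Σ|/2 = |44.1424|/2 = 22.0712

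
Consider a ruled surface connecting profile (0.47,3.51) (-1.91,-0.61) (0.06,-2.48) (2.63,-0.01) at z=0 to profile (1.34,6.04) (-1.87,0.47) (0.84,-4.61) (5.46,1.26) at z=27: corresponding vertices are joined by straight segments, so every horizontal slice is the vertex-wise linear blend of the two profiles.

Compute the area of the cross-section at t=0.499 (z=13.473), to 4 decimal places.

Area at t=0.499: 24.5061

Cross-section at t=0.499: each vertex is (1-t)·p0[i] + t·p1[i].
  v1: (1-0.499)·(0.47,3.51) + 0.499·(1.34,6.04) = (0.9041,4.7725)
  v2: (1-0.499)·(-1.91,-0.61) + 0.499·(-1.87,0.47) = (-1.8900,-0.0711)
  v3: (1-0.499)·(0.06,-2.48) + 0.499·(0.84,-4.61) = (0.4492,-3.5429)
  v4: (1-0.499)·(2.63,-0.01) + 0.499·(5.46,1.26) = (4.0422,0.6237)
Shoelace sum Σ(x_i·y_{i+1} − x_{i+1}·y_i):
  i=1: 0.9041·-0.0711 − -1.8900·4.7725 = +8.9559 (running +8.9559)
  i=2: -1.8900·-3.5429 − 0.4492·-0.0711 = +6.7281 (running +15.6840)
  i=3: 0.4492·0.6237 − 4.0422·-3.5429 = +14.6011 (running +30.2851)
  i=4: 4.0422·4.7725 − 0.9041·0.6237 = +18.7272 (running +49.0123)
Area = |Σ|/2 = |49.0123|/2 = 24.5061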